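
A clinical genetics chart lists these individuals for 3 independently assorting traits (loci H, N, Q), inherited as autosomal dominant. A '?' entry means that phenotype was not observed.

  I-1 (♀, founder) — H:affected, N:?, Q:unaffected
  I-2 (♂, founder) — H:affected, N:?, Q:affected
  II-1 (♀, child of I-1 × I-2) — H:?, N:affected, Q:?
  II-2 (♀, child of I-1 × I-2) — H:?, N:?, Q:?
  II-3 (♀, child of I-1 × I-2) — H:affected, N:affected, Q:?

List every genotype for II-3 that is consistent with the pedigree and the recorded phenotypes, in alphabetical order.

H/I-1 aff ·: Hh|HH
H/I-2 aff ·: Hh|HH
H/II-1 ? I-1×I-2: hh|Hh|HH
H/II-2 ? I-1×I-2: hh|Hh|HH
H/II-3 aff I-1×I-2: Hh|HH
⇒ H over [I-1,I-2,II-1,II-2,II-3]: 35 consistent
N/I-1 ? ·: nn|Nn|NN
N/I-2 ? ·: nn|Nn|NN
N/II-1 aff I-1×I-2: Nn|NN
N/II-2 ? I-1×I-2: nn|Nn|NN
N/II-3 aff I-1×I-2: Nn|NN
⇒ N over [I-1,I-2,II-1,II-2,II-3]: 35 consistent
Q/I-1 un ·: qq
Q/I-2 aff ·: Qq|QQ
Q/II-1 ? I-1×I-2: qq|Qq
Q/II-2 ? I-1×I-2: qq|Qq
Q/II-3 ? I-1×I-2: qq|Qq
⇒ Q over [I-1,I-2,II-1,II-2,II-3]: 9 consistent

II-3 ∈ {HH NN Qq, HH NN qq, HH Nn Qq, HH Nn qq, Hh NN Qq, Hh NN qq, Hh Nn Qq, Hh Nn qq}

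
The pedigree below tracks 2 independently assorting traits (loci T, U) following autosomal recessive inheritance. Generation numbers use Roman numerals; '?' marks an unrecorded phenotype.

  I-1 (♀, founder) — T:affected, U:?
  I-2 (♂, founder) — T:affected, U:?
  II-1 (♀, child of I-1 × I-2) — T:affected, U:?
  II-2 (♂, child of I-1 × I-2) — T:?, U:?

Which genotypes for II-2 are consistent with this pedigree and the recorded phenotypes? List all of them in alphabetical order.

II-2 ∈ {tt UU, tt Uu, tt uu}

T/I-1 aff ·: tt
T/I-2 aff ·: tt
T/II-1 aff I-1×I-2: tt
T/II-2 ? I-1×I-2: tt
⇒ T over [I-1,I-2,II-1,II-2]: 1 consistent
U/I-1 ? ·: UU|Uu|uu
U/I-2 ? ·: UU|Uu|uu
U/II-1 ? I-1×I-2: UU|Uu|uu
U/II-2 ? I-1×I-2: UU|Uu|uu
⇒ U over [I-1,I-2,II-1,II-2]: 29 consistent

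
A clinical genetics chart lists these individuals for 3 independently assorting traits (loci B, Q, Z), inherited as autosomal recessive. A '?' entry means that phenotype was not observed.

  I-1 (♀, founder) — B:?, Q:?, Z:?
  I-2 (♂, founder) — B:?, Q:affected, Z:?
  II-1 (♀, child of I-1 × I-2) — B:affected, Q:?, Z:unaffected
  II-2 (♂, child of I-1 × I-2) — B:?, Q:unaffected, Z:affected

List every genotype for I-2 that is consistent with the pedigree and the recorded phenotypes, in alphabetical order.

B/I-1 ? ·: Bb|bb
B/I-2 ? ·: Bb|bb
B/II-1 aff I-1×I-2: bb
B/II-2 ? I-1×I-2: BB|Bb|bb
⇒ B over [I-1,I-2,II-1,II-2]: 8 consistent
Q/I-1 ? ·: QQ|Qq
Q/I-2 aff ·: qq
Q/II-1 ? I-1×I-2: Qq|qq
Q/II-2 un I-1×I-2: Qq
⇒ Q over [I-1,I-2,II-1,II-2]: 3 consistent
Z/I-1 ? ·: Zz|zz
Z/I-2 ? ·: Zz|zz
Z/II-1 un I-1×I-2: ZZ|Zz
Z/II-2 aff I-1×I-2: zz
⇒ Z over [I-1,I-2,II-1,II-2]: 4 consistent

I-2 ∈ {Bb qq Zz, Bb qq zz, bb qq Zz, bb qq zz}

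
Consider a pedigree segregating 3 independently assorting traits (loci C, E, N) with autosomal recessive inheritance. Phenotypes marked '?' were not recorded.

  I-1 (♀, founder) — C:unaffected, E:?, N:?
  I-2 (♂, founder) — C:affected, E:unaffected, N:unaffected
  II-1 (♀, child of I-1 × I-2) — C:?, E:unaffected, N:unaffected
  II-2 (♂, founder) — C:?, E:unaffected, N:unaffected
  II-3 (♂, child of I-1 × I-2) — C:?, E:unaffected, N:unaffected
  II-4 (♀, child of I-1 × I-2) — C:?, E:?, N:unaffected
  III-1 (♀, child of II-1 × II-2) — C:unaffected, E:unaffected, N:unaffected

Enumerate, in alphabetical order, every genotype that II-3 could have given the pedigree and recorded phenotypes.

II-3 ∈ {Cc EE NN, Cc EE Nn, Cc Ee NN, Cc Ee Nn, cc EE NN, cc EE Nn, cc Ee NN, cc Ee Nn}

C/I-1 un ·: CC|Cc
C/I-2 aff ·: cc
C/II-1 ? I-1×I-2: Cc|cc
C/II-2 ? ·: CC|Cc|cc
C/II-3 ? I-1×I-2: Cc|cc
C/II-4 ? I-1×I-2: Cc|cc
C/III-1 un II-1×II-2: CC|Cc
⇒ C over [I-1,I-2,II-1,II-2,II-3,II-4,III-1]: 33 consistent
E/I-1 ? ·: EE|Ee|ee
E/I-2 un ·: EE|Ee
E/II-1 un I-1×I-2: EE|Ee
E/II-2 un ·: EE|Ee
E/II-3 un I-1×I-2: EE|Ee
E/II-4 ? I-1×I-2: EE|Ee|ee
E/III-1 un II-1×II-2: EE|Ee
⇒ E over [I-1,I-2,II-1,II-2,II-3,II-4,III-1]: 113 consistent
N/I-1 ? ·: NN|Nn|nn
N/I-2 un ·: NN|Nn
N/II-1 un I-1×I-2: NN|Nn
N/II-2 un ·: NN|Nn
N/II-3 un I-1×I-2: NN|Nn
N/II-4 un I-1×I-2: NN|Nn
N/III-1 un II-1×II-2: NN|Nn
⇒ N over [I-1,I-2,II-1,II-2,II-3,II-4,III-1]: 95 consistent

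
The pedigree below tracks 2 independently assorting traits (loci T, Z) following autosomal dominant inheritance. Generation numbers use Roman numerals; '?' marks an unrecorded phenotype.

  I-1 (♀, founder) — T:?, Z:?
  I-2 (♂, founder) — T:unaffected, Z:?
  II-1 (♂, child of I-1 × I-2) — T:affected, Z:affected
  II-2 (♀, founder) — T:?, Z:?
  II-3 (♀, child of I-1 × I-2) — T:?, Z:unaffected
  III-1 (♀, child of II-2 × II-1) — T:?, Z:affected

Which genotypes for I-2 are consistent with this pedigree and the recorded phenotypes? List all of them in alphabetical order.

I-2 ∈ {tt Zz, tt zz}

T/I-1 ? ·: Tt|TT
T/I-2 un ·: tt
T/II-1 aff I-1×I-2: Tt
T/II-2 ? ·: tt|Tt|TT
T/II-3 ? I-1×I-2: tt|Tt
T/III-1 ? II-2×II-1: tt|Tt|TT
⇒ T over [I-1,I-2,II-1,II-2,II-3,III-1]: 21 consistent
Z/I-1 ? ·: zz|Zz
Z/I-2 ? ·: zz|Zz
Z/II-1 aff I-1×I-2: Zz|ZZ
Z/II-2 ? ·: zz|Zz|ZZ
Z/II-3 un I-1×I-2: zz
Z/III-1 aff II-2×II-1: Zz|ZZ
⇒ Z over [I-1,I-2,II-1,II-2,II-3,III-1]: 19 consistent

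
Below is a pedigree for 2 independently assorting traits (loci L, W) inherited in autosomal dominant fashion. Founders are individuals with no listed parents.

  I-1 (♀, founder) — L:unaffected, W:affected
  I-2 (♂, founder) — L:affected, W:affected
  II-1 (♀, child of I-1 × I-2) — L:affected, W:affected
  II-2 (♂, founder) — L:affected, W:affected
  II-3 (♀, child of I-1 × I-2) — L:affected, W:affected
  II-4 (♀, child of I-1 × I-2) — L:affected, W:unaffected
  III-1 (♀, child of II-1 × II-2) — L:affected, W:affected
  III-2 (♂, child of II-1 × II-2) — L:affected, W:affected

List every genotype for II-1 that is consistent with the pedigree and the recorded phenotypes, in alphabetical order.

L/I-1 un ·: ll
L/I-2 aff ·: Ll|LL
L/II-1 aff I-1×I-2: Ll
L/II-2 aff ·: Ll|LL
L/II-3 aff I-1×I-2: Ll
L/II-4 aff I-1×I-2: Ll
L/III-1 aff II-1×II-2: Ll|LL
L/III-2 aff II-1×II-2: Ll|LL
⇒ L over [I-1,I-2,II-1,II-2,II-3,II-4,III-1,III-2]: 16 consistent
W/I-1 aff ·: Ww
W/I-2 aff ·: Ww
W/II-1 aff I-1×I-2: Ww|WW
W/II-2 aff ·: Ww|WW
W/II-3 aff I-1×I-2: Ww|WW
W/II-4 un I-1×I-2: ww
W/III-1 aff II-1×II-2: Ww|WW
W/III-2 aff II-1×II-2: Ww|WW
⇒ W over [I-1,I-2,II-1,II-2,II-3,II-4,III-1,III-2]: 26 consistent

II-1 ∈ {Ll WW, Ll Ww}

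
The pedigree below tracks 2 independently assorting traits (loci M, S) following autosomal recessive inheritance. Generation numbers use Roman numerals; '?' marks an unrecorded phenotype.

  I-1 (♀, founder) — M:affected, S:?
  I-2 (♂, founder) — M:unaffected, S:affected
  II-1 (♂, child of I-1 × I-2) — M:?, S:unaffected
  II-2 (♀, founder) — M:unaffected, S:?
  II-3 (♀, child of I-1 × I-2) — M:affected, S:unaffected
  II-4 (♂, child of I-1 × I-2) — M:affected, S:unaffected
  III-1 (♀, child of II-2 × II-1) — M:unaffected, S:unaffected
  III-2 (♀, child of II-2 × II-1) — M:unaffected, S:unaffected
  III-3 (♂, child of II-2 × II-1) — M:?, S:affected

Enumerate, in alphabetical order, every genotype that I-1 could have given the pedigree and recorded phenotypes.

I-1 ∈ {mm SS, mm Ss}

M/I-1 aff ·: mm
M/I-2 un ·: Mm
M/II-1 ? I-1×I-2: Mm|mm
M/II-2 un ·: MM|Mm
M/II-3 aff I-1×I-2: mm
M/II-4 aff I-1×I-2: mm
M/III-1 un II-2×II-1: MM|Mm
M/III-2 un II-2×II-1: MM|Mm
M/III-3 ? II-2×II-1: MM|Mm|mm
⇒ M over [I-1,I-2,II-1,II-2,II-3,II-4,III-1,III-2,III-3]: 23 consistent
S/I-1 ? ·: SS|Ss
S/I-2 aff ·: ss
S/II-1 un I-1×I-2: Ss
S/II-2 ? ·: Ss|ss
S/II-3 un I-1×I-2: Ss
S/II-4 un I-1×I-2: Ss
S/III-1 un II-2×II-1: SS|Ss
S/III-2 un II-2×II-1: SS|Ss
S/III-3 aff II-2×II-1: ss
⇒ S over [I-1,I-2,II-1,II-2,II-3,II-4,III-1,III-2,III-3]: 10 consistent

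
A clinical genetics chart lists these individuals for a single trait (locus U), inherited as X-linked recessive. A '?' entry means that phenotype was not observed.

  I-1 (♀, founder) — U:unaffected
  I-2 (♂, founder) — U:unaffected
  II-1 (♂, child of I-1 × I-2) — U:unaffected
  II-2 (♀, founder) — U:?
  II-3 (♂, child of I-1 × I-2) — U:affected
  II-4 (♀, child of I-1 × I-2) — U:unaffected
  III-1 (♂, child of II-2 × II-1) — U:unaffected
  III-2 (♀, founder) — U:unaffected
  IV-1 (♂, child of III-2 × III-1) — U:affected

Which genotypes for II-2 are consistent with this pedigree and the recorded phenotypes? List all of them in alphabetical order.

II-2 ∈ {X^UX^U, X^UX^u}

U/I-1 un ·: X^UX^u
U/I-2 un ·: X^UY
U/II-1 un I-1×I-2: X^UY
U/II-2 ? ·: X^UX^U|X^UX^u
U/II-3 aff I-1×I-2: X^uY
U/II-4 un I-1×I-2: X^UX^U|X^UX^u
U/III-1 un II-2×II-1: X^UY
U/III-2 un ·: X^UX^u
U/IV-1 aff III-2×III-1: X^uY
⇒ U over [I-1,I-2,II-1,II-2,II-3,II-4,III-1,III-2,IV-1]: 4 consistent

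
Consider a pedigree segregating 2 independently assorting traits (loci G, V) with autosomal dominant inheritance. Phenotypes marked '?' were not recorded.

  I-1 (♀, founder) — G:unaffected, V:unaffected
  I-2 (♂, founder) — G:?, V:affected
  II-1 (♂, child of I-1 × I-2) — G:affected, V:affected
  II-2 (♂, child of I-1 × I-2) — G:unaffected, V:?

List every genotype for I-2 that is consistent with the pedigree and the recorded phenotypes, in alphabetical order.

I-2 ∈ {Gg VV, Gg Vv}

G/I-1 un ·: gg
G/I-2 ? ·: Gg
G/II-1 aff I-1×I-2: Gg
G/II-2 un I-1×I-2: gg
⇒ G over [I-1,I-2,II-1,II-2]: 1 consistent
V/I-1 un ·: vv
V/I-2 aff ·: Vv|VV
V/II-1 aff I-1×I-2: Vv
V/II-2 ? I-1×I-2: vv|Vv
⇒ V over [I-1,I-2,II-1,II-2]: 3 consistent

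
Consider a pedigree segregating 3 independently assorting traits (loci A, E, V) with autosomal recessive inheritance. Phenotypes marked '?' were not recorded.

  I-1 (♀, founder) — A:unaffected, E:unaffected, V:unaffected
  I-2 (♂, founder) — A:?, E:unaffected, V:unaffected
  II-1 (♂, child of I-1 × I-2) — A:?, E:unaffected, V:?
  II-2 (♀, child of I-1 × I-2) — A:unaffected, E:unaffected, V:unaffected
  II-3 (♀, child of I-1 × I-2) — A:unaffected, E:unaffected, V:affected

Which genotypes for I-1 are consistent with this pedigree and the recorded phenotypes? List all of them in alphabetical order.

I-1 ∈ {AA EE Vv, AA Ee Vv, Aa EE Vv, Aa Ee Vv}

A/I-1 un ·: AA|Aa
A/I-2 ? ·: AA|Aa|aa
A/II-1 ? I-1×I-2: AA|Aa|aa
A/II-2 un I-1×I-2: AA|Aa
A/II-3 un I-1×I-2: AA|Aa
⇒ A over [I-1,I-2,II-1,II-2,II-3]: 32 consistent
E/I-1 un ·: EE|Ee
E/I-2 un ·: EE|Ee
E/II-1 un I-1×I-2: EE|Ee
E/II-2 un I-1×I-2: EE|Ee
E/II-3 un I-1×I-2: EE|Ee
⇒ E over [I-1,I-2,II-1,II-2,II-3]: 25 consistent
V/I-1 un ·: Vv
V/I-2 un ·: Vv
V/II-1 ? I-1×I-2: VV|Vv|vv
V/II-2 un I-1×I-2: VV|Vv
V/II-3 aff I-1×I-2: vv
⇒ V over [I-1,I-2,II-1,II-2,II-3]: 6 consistent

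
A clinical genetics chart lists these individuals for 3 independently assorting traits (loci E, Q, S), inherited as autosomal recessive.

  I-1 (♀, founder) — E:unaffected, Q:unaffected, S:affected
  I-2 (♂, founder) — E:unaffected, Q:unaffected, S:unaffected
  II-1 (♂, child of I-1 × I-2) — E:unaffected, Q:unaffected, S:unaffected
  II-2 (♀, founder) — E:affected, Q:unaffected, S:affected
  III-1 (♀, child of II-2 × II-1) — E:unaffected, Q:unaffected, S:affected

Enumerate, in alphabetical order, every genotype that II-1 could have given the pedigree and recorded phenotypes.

E/I-1 un ·: EE|Ee
E/I-2 un ·: EE|Ee
E/II-1 un I-1×I-2: EE|Ee
E/II-2 aff ·: ee
E/III-1 un II-2×II-1: Ee
⇒ E over [I-1,I-2,II-1,II-2,III-1]: 7 consistent
Q/I-1 un ·: QQ|Qq
Q/I-2 un ·: QQ|Qq
Q/II-1 un I-1×I-2: QQ|Qq
Q/II-2 un ·: QQ|Qq
Q/III-1 un II-2×II-1: QQ|Qq
⇒ Q over [I-1,I-2,II-1,II-2,III-1]: 24 consistent
S/I-1 aff ·: ss
S/I-2 un ·: SS|Ss
S/II-1 un I-1×I-2: Ss
S/II-2 aff ·: ss
S/III-1 aff II-2×II-1: ss
⇒ S over [I-1,I-2,II-1,II-2,III-1]: 2 consistent

II-1 ∈ {EE QQ Ss, EE Qq Ss, Ee QQ Ss, Ee Qq Ss}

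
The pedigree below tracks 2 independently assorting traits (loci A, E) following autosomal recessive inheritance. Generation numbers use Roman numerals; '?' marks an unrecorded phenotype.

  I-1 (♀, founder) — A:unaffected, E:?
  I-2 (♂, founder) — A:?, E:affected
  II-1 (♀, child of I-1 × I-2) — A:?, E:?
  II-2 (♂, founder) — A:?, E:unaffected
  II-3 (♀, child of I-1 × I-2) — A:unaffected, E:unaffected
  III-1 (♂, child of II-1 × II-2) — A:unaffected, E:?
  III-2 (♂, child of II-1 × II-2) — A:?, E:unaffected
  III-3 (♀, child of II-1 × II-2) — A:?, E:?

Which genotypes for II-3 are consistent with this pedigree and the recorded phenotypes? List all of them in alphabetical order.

II-3 ∈ {AA Ee, Aa Ee}

A/I-1 un ·: AA|Aa
A/I-2 ? ·: AA|Aa|aa
A/II-1 ? I-1×I-2: AA|Aa|aa
A/II-2 ? ·: AA|Aa|aa
A/II-3 un I-1×I-2: AA|Aa
A/III-1 un II-1×II-2: AA|Aa
A/III-2 ? II-1×II-2: AA|Aa|aa
A/III-3 ? II-1×II-2: AA|Aa|aa
⇒ A over [I-1,I-2,II-1,II-2,II-3,III-1,III-2,III-3]: 325 consistent
E/I-1 ? ·: EE|Ee
E/I-2 aff ·: ee
E/II-1 ? I-1×I-2: Ee|ee
E/II-2 un ·: EE|Ee
E/II-3 un I-1×I-2: Ee
E/III-1 ? II-1×II-2: EE|Ee|ee
E/III-2 un II-1×II-2: EE|Ee
E/III-3 ? II-1×II-2: EE|Ee|ee
⇒ E over [I-1,I-2,II-1,II-2,II-3,III-1,III-2,III-3]: 57 consistent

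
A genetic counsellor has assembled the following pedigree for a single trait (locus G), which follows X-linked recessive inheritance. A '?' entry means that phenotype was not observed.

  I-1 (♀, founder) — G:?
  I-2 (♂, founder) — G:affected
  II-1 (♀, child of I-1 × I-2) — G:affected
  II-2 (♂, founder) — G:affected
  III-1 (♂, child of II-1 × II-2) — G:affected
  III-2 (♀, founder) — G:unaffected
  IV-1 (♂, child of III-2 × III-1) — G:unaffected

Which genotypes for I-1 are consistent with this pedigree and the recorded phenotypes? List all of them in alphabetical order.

I-1 ∈ {X^GX^g, X^gX^g}

G/I-1 ? ·: X^GX^g|X^gX^g
G/I-2 aff ·: X^gY
G/II-1 aff I-1×I-2: X^gX^g
G/II-2 aff ·: X^gY
G/III-1 aff II-1×II-2: X^gY
G/III-2 un ·: X^GX^G|X^GX^g
G/IV-1 un III-2×III-1: X^GY
⇒ G over [I-1,I-2,II-1,II-2,III-1,III-2,IV-1]: 4 consistent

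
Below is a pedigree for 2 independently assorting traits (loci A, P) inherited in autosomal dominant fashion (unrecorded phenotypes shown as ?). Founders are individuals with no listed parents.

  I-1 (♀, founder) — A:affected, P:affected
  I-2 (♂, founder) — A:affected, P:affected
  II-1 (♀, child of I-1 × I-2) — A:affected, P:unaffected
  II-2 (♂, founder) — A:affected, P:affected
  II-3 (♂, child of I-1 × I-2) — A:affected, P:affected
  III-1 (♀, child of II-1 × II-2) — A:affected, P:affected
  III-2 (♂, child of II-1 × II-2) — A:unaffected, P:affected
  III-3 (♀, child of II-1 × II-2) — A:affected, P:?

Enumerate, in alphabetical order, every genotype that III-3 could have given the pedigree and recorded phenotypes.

III-3 ∈ {AA Pp, AA pp, Aa Pp, Aa pp}

A/I-1 aff ·: Aa|AA
A/I-2 aff ·: Aa|AA
A/II-1 aff I-1×I-2: Aa
A/II-2 aff ·: Aa
A/II-3 aff I-1×I-2: Aa|AA
A/III-1 aff II-1×II-2: Aa|AA
A/III-2 un II-1×II-2: aa
A/III-3 aff II-1×II-2: Aa|AA
⇒ A over [I-1,I-2,II-1,II-2,II-3,III-1,III-2,III-3]: 24 consistent
P/I-1 aff ·: Pp
P/I-2 aff ·: Pp
P/II-1 un I-1×I-2: pp
P/II-2 aff ·: Pp|PP
P/II-3 aff I-1×I-2: Pp|PP
P/III-1 aff II-1×II-2: Pp
P/III-2 aff II-1×II-2: Pp
P/III-3 ? II-1×II-2: pp|Pp
⇒ P over [I-1,I-2,II-1,II-2,II-3,III-1,III-2,III-3]: 6 consistent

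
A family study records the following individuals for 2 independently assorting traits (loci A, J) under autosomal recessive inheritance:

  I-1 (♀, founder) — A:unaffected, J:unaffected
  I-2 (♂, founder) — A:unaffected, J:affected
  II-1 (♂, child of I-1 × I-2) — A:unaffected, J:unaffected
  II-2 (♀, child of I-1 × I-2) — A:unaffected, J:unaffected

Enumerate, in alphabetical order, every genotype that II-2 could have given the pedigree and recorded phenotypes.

II-2 ∈ {AA Jj, Aa Jj}

A/I-1 un ·: AA|Aa
A/I-2 un ·: AA|Aa
A/II-1 un I-1×I-2: AA|Aa
A/II-2 un I-1×I-2: AA|Aa
⇒ A over [I-1,I-2,II-1,II-2]: 13 consistent
J/I-1 un ·: JJ|Jj
J/I-2 aff ·: jj
J/II-1 un I-1×I-2: Jj
J/II-2 un I-1×I-2: Jj
⇒ J over [I-1,I-2,II-1,II-2]: 2 consistent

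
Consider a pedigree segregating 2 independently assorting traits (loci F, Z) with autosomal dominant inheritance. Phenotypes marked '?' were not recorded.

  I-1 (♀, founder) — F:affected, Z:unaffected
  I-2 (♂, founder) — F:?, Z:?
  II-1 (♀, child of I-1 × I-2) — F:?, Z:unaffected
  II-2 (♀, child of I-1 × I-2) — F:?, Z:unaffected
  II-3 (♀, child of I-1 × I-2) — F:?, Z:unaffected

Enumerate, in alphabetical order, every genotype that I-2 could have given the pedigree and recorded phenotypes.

I-2 ∈ {FF Zz, FF zz, Ff Zz, Ff zz, ff Zz, ff zz}

F/I-1 aff ·: Ff|FF
F/I-2 ? ·: ff|Ff|FF
F/II-1 ? I-1×I-2: ff|Ff|FF
F/II-2 ? I-1×I-2: ff|Ff|FF
F/II-3 ? I-1×I-2: ff|Ff|FF
⇒ F over [I-1,I-2,II-1,II-2,II-3]: 53 consistent
Z/I-1 un ·: zz
Z/I-2 ? ·: zz|Zz
Z/II-1 un I-1×I-2: zz
Z/II-2 un I-1×I-2: zz
Z/II-3 un I-1×I-2: zz
⇒ Z over [I-1,I-2,II-1,II-2,II-3]: 2 consistent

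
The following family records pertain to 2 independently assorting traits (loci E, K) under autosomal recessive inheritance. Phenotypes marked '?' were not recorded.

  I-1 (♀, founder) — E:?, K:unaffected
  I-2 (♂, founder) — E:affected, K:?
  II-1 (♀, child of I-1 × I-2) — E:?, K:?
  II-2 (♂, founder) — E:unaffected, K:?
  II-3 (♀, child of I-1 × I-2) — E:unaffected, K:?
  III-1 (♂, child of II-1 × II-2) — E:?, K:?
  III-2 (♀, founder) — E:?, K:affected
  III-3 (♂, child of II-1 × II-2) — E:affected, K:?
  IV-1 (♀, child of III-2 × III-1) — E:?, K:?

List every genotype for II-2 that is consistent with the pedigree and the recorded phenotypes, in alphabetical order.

E/I-1 ? ·: EE|Ee
E/I-2 aff ·: ee
E/II-1 ? I-1×I-2: Ee|ee
E/II-2 un ·: Ee
E/II-3 un I-1×I-2: Ee
E/III-1 ? II-1×II-2: EE|Ee|ee
E/III-2 ? ·: EE|Ee|ee
E/III-3 aff II-1×II-2: ee
E/IV-1 ? III-2×III-1: EE|Ee|ee
⇒ E over [I-1,I-2,II-1,II-2,II-3,III-1,III-2,III-3,IV-1]: 41 consistent
K/I-1 un ·: KK|Kk
K/I-2 ? ·: KK|Kk|kk
K/II-1 ? I-1×I-2: KK|Kk|kk
K/II-2 ? ·: KK|Kk|kk
K/II-3 ? I-1×I-2: KK|Kk|kk
K/III-1 ? II-1×II-2: KK|Kk|kk
K/III-2 aff ·: kk
K/III-3 ? II-1×II-2: KK|Kk|kk
K/IV-1 ? III-2×III-1: Kk|kk
⇒ K over [I-1,I-2,II-1,II-2,II-3,III-1,III-2,III-3,IV-1]: 357 consistent

II-2 ∈ {Ee KK, Ee Kk, Ee kk}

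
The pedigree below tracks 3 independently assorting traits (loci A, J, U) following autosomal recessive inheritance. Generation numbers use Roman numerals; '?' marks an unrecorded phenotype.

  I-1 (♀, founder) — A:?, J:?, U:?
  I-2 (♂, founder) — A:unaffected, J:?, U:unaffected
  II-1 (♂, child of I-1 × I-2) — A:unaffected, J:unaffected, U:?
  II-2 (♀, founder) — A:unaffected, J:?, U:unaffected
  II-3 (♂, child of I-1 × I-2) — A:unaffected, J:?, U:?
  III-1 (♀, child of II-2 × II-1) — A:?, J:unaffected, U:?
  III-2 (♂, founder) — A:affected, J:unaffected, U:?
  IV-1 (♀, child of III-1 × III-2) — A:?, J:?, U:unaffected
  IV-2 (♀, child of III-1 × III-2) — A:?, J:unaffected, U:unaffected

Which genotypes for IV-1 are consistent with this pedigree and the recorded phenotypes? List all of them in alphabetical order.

IV-1 ∈ {Aa JJ UU, Aa JJ Uu, Aa Jj UU, Aa Jj Uu, Aa jj UU, Aa jj Uu, aa JJ UU, aa JJ Uu, aa Jj UU, aa Jj Uu, aa jj UU, aa jj Uu}

A/I-1 ? ·: AA|Aa|aa
A/I-2 un ·: AA|Aa
A/II-1 un I-1×I-2: AA|Aa
A/II-2 un ·: AA|Aa
A/II-3 un I-1×I-2: AA|Aa
A/III-1 ? II-2×II-1: AA|Aa|aa
A/III-2 aff ·: aa
A/IV-1 ? III-1×III-2: Aa|aa
A/IV-2 ? III-1×III-2: Aa|aa
⇒ A over [I-1,I-2,II-1,II-2,II-3,III-1,III-2,IV-1,IV-2]: 130 consistent
J/I-1 ? ·: JJ|Jj|jj
J/I-2 ? ·: JJ|Jj|jj
J/II-1 un I-1×I-2: JJ|Jj
J/II-2 ? ·: JJ|Jj|jj
J/II-3 ? I-1×I-2: JJ|Jj|jj
J/III-1 un II-2×II-1: JJ|Jj
J/III-2 un ·: JJ|Jj
J/IV-1 ? III-1×III-2: JJ|Jj|jj
J/IV-2 un III-1×III-2: JJ|Jj
⇒ J over [I-1,I-2,II-1,II-2,II-3,III-1,III-2,IV-1,IV-2]: 760 consistent
U/I-1 ? ·: UU|Uu|uu
U/I-2 un ·: UU|Uu
U/II-1 ? I-1×I-2: UU|Uu|uu
U/II-2 un ·: UU|Uu
U/II-3 ? I-1×I-2: UU|Uu|uu
U/III-1 ? II-2×II-1: UU|Uu|uu
U/III-2 ? ·: UU|Uu|uu
U/IV-1 un III-1×III-2: UU|Uu
U/IV-2 un III-1×III-2: UU|Uu
⇒ U over [I-1,I-2,II-1,II-2,II-3,III-1,III-2,IV-1,IV-2]: 588 consistent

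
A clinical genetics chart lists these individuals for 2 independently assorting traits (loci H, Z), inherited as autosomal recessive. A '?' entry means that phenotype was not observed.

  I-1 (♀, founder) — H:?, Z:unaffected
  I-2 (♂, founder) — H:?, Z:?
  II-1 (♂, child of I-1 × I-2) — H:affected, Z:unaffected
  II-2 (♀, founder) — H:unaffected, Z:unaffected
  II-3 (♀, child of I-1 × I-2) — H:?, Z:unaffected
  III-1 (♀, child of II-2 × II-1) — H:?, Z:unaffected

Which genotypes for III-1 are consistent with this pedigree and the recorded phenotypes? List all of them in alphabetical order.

H/I-1 ? ·: Hh|hh
H/I-2 ? ·: Hh|hh
H/II-1 aff I-1×I-2: hh
H/II-2 un ·: HH|Hh
H/II-3 ? I-1×I-2: HH|Hh|hh
H/III-1 ? II-2×II-1: Hh|hh
⇒ H over [I-1,I-2,II-1,II-2,II-3,III-1]: 24 consistent
Z/I-1 un ·: ZZ|Zz
Z/I-2 ? ·: ZZ|Zz|zz
Z/II-1 un I-1×I-2: ZZ|Zz
Z/II-2 un ·: ZZ|Zz
Z/II-3 un I-1×I-2: ZZ|Zz
Z/III-1 un II-2×II-1: ZZ|Zz
⇒ Z over [I-1,I-2,II-1,II-2,II-3,III-1]: 53 consistent

III-1 ∈ {Hh ZZ, Hh Zz, hh ZZ, hh Zz}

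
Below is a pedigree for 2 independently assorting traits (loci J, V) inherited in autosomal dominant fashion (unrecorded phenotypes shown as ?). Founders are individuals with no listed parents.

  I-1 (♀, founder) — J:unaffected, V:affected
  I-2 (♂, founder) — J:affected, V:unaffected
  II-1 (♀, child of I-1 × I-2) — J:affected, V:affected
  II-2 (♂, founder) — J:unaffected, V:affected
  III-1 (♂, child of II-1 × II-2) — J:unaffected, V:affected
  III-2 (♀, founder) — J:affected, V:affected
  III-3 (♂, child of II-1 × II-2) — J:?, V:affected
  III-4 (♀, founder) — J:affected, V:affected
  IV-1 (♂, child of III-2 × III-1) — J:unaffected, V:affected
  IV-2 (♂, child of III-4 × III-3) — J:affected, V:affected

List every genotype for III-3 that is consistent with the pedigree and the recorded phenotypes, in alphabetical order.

III-3 ∈ {Jj VV, Jj Vv, jj VV, jj Vv}

J/I-1 un ·: jj
J/I-2 aff ·: Jj|JJ
J/II-1 aff I-1×I-2: Jj
J/II-2 un ·: jj
J/III-1 un II-1×II-2: jj
J/III-2 aff ·: Jj
J/III-3 ? II-1×II-2: jj|Jj
J/III-4 aff ·: Jj|JJ
J/IV-1 un III-2×III-1: jj
J/IV-2 aff III-4×III-3: Jj|JJ
⇒ J over [I-1,I-2,II-1,II-2,III-1,III-2,III-3,III-4,IV-1,IV-2]: 12 consistent
V/I-1 aff ·: Vv|VV
V/I-2 un ·: vv
V/II-1 aff I-1×I-2: Vv
V/II-2 aff ·: Vv|VV
V/III-1 aff II-1×II-2: Vv|VV
V/III-2 aff ·: Vv|VV
V/III-3 aff II-1×II-2: Vv|VV
V/III-4 aff ·: Vv|VV
V/IV-1 aff III-2×III-1: Vv|VV
V/IV-2 aff III-4×III-3: Vv|VV
⇒ V over [I-1,I-2,II-1,II-2,III-1,III-2,III-3,III-4,IV-1,IV-2]: 196 consistent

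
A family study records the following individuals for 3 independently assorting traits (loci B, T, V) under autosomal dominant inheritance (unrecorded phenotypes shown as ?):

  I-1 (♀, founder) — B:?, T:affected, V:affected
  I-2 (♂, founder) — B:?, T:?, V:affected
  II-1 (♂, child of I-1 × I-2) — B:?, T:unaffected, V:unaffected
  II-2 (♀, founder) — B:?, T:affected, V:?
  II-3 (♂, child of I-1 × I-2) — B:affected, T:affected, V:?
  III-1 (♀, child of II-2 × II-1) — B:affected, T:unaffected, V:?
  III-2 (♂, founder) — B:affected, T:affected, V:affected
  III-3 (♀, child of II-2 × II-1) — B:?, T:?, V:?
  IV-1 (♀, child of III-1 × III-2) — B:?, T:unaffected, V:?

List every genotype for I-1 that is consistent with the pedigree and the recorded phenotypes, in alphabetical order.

B/I-1 ? ·: bb|Bb|BB
B/I-2 ? ·: bb|Bb|BB
B/II-1 ? I-1×I-2: bb|Bb|BB
B/II-2 ? ·: bb|Bb|BB
B/II-3 aff I-1×I-2: Bb|BB
B/III-1 aff II-2×II-1: Bb|BB
B/III-2 aff ·: Bb|BB
B/III-3 ? II-2×II-1: bb|Bb|BB
B/IV-1 ? III-1×III-2: bb|Bb|BB
⇒ B over [I-1,I-2,II-1,II-2,II-3,III-1,III-2,III-3,IV-1]: 728 consistent
T/I-1 aff ·: Tt
T/I-2 ? ·: tt|Tt
T/II-1 un I-1×I-2: tt
T/II-2 aff ·: Tt
T/II-3 aff I-1×I-2: Tt|TT
T/III-1 un II-2×II-1: tt
T/III-2 aff ·: Tt
T/III-3 ? II-2×II-1: tt|Tt
T/IV-1 un III-1×III-2: tt
⇒ T over [I-1,I-2,II-1,II-2,II-3,III-1,III-2,III-3,IV-1]: 6 consistent
V/I-1 aff ·: Vv
V/I-2 aff ·: Vv
V/II-1 un I-1×I-2: vv
V/II-2 ? ·: vv|Vv|VV
V/II-3 ? I-1×I-2: vv|Vv|VV
V/III-1 ? II-2×II-1: vv|Vv
V/III-2 aff ·: Vv|VV
V/III-3 ? II-2×II-1: vv|Vv
V/IV-1 ? III-1×III-2: vv|Vv|VV
⇒ V over [I-1,I-2,II-1,II-2,II-3,III-1,III-2,III-3,IV-1]: 72 consistent

I-1 ∈ {BB Tt Vv, Bb Tt Vv, bb Tt Vv}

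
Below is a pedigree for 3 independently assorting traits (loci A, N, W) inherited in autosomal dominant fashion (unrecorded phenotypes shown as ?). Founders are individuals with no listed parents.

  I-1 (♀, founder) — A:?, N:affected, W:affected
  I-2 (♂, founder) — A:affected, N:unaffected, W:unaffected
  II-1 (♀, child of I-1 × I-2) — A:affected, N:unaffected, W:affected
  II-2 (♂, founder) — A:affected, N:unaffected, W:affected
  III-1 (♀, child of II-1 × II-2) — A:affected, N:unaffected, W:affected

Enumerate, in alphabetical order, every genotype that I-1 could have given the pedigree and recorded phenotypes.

I-1 ∈ {AA Nn WW, AA Nn Ww, Aa Nn WW, Aa Nn Ww, aa Nn WW, aa Nn Ww}

A/I-1 ? ·: aa|Aa|AA
A/I-2 aff ·: Aa|AA
A/II-1 aff I-1×I-2: Aa|AA
A/II-2 aff ·: Aa|AA
A/III-1 aff II-1×II-2: Aa|AA
⇒ A over [I-1,I-2,II-1,II-2,III-1]: 32 consistent
N/I-1 aff ·: Nn
N/I-2 un ·: nn
N/II-1 un I-1×I-2: nn
N/II-2 un ·: nn
N/III-1 un II-1×II-2: nn
⇒ N over [I-1,I-2,II-1,II-2,III-1]: 1 consistent
W/I-1 aff ·: Ww|WW
W/I-2 un ·: ww
W/II-1 aff I-1×I-2: Ww
W/II-2 aff ·: Ww|WW
W/III-1 aff II-1×II-2: Ww|WW
⇒ W over [I-1,I-2,II-1,II-2,III-1]: 8 consistent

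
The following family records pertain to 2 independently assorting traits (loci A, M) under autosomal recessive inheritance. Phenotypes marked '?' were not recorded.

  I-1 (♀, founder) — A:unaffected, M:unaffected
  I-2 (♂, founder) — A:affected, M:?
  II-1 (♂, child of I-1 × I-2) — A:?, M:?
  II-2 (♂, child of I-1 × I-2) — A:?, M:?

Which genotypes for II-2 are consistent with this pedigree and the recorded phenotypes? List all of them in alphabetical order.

II-2 ∈ {Aa MM, Aa Mm, Aa mm, aa MM, aa Mm, aa mm}

A/I-1 un ·: AA|Aa
A/I-2 aff ·: aa
A/II-1 ? I-1×I-2: Aa|aa
A/II-2 ? I-1×I-2: Aa|aa
⇒ A over [I-1,I-2,II-1,II-2]: 5 consistent
M/I-1 un ·: MM|Mm
M/I-2 ? ·: MM|Mm|mm
M/II-1 ? I-1×I-2: MM|Mm|mm
M/II-2 ? I-1×I-2: MM|Mm|mm
⇒ M over [I-1,I-2,II-1,II-2]: 23 consistent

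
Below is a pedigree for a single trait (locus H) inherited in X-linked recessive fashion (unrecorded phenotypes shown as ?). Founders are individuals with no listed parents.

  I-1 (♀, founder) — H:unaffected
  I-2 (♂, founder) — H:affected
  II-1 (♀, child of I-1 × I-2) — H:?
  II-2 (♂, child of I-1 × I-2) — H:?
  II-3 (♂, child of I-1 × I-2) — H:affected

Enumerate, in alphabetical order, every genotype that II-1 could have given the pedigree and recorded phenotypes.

II-1 ∈ {X^HX^h, X^hX^h}

H/I-1 un ·: X^HX^h
H/I-2 aff ·: X^hY
H/II-1 ? I-1×I-2: X^HX^h|X^hX^h
H/II-2 ? I-1×I-2: X^HY|X^hY
H/II-3 aff I-1×I-2: X^hY
⇒ H over [I-1,I-2,II-1,II-2,II-3]: 4 consistent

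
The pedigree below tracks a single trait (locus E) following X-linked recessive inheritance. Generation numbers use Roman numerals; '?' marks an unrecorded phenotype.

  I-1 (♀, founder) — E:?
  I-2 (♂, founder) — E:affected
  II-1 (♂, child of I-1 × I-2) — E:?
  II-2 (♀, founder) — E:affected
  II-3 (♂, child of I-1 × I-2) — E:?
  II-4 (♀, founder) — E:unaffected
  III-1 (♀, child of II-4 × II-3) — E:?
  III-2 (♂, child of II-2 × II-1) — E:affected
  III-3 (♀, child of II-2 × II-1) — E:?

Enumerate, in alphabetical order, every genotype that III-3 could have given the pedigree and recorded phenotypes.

III-3 ∈ {X^EX^e, X^eX^e}

E/I-1 ? ·: X^EX^E|X^EX^e|X^eX^e
E/I-2 aff ·: X^eY
E/II-1 ? I-1×I-2: X^EY|X^eY
E/II-2 aff ·: X^eX^e
E/II-3 ? I-1×I-2: X^EY|X^eY
E/II-4 un ·: X^EX^E|X^EX^e
E/III-1 ? II-4×II-3: X^EX^E|X^EX^e|X^eX^e
E/III-2 aff II-2×II-1: X^eY
E/III-3 ? II-2×II-1: X^EX^e|X^eX^e
⇒ E over [I-1,I-2,II-1,II-2,II-3,II-4,III-1,III-2,III-3]: 18 consistent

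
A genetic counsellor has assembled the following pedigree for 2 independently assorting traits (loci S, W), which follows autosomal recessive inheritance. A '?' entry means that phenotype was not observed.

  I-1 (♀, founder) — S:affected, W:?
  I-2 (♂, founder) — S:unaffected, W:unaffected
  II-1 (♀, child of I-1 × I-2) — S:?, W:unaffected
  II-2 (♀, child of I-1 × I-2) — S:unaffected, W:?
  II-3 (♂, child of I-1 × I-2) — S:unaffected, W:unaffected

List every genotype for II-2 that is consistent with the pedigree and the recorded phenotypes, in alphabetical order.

S/I-1 aff ·: ss
S/I-2 un ·: SS|Ss
S/II-1 ? I-1×I-2: Ss|ss
S/II-2 un I-1×I-2: Ss
S/II-3 un I-1×I-2: Ss
⇒ S over [I-1,I-2,II-1,II-2,II-3]: 3 consistent
W/I-1 ? ·: WW|Ww|ww
W/I-2 un ·: WW|Ww
W/II-1 un I-1×I-2: WW|Ww
W/II-2 ? I-1×I-2: WW|Ww|ww
W/II-3 un I-1×I-2: WW|Ww
⇒ W over [I-1,I-2,II-1,II-2,II-3]: 32 consistent

II-2 ∈ {Ss WW, Ss Ww, Ss ww}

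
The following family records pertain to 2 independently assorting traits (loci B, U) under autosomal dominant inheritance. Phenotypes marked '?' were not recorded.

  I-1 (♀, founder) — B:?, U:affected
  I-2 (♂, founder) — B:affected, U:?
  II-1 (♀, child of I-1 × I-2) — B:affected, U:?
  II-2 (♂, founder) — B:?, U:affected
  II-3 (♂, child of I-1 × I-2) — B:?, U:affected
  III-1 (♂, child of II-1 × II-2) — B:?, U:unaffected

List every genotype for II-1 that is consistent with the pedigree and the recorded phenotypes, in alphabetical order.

B/I-1 ? ·: bb|Bb|BB
B/I-2 aff ·: Bb|BB
B/II-1 aff I-1×I-2: Bb|BB
B/II-2 ? ·: bb|Bb|BB
B/II-3 ? I-1×I-2: bb|Bb|BB
B/III-1 ? II-1×II-2: bb|Bb|BB
⇒ B over [I-1,I-2,II-1,II-2,II-3,III-1]: 102 consistent
U/I-1 aff ·: Uu|UU
U/I-2 ? ·: uu|Uu|UU
U/II-1 ? I-1×I-2: uu|Uu
U/II-2 aff ·: Uu
U/II-3 aff I-1×I-2: Uu|UU
U/III-1 un II-1×II-2: uu
⇒ U over [I-1,I-2,II-1,II-2,II-3,III-1]: 11 consistent

II-1 ∈ {BB Uu, BB uu, Bb Uu, Bb uu}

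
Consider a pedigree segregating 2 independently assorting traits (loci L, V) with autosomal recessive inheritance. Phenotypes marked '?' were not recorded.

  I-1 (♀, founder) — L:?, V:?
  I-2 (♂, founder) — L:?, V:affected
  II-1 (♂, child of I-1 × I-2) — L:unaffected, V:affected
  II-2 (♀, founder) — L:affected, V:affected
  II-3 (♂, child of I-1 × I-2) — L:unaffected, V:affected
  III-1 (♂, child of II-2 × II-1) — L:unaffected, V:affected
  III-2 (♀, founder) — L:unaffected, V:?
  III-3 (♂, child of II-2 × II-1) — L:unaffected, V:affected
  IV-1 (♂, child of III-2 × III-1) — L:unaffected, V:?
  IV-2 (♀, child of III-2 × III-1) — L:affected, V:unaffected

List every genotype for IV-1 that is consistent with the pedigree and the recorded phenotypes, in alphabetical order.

L/I-1 ? ·: LL|Ll|ll
L/I-2 ? ·: LL|Ll|ll
L/II-1 un I-1×I-2: LL|Ll
L/II-2 aff ·: ll
L/II-3 un I-1×I-2: LL|Ll
L/III-1 un II-2×II-1: Ll
L/III-2 un ·: Ll
L/III-3 un II-2×II-1: Ll
L/IV-1 un III-2×III-1: LL|Ll
L/IV-2 aff III-2×III-1: ll
⇒ L over [I-1,I-2,II-1,II-2,II-3,III-1,III-2,III-3,IV-1,IV-2]: 34 consistent
V/I-1 ? ·: Vv|vv
V/I-2 aff ·: vv
V/II-1 aff I-1×I-2: vv
V/II-2 aff ·: vv
V/II-3 aff I-1×I-2: vv
V/III-1 aff II-2×II-1: vv
V/III-2 ? ·: VV|Vv
V/III-3 aff II-2×II-1: vv
V/IV-1 ? III-2×III-1: Vv|vv
V/IV-2 un III-2×III-1: Vv
⇒ V over [I-1,I-2,II-1,II-2,II-3,III-1,III-2,III-3,IV-1,IV-2]: 6 consistent

IV-1 ∈ {LL Vv, LL vv, Ll Vv, Ll vv}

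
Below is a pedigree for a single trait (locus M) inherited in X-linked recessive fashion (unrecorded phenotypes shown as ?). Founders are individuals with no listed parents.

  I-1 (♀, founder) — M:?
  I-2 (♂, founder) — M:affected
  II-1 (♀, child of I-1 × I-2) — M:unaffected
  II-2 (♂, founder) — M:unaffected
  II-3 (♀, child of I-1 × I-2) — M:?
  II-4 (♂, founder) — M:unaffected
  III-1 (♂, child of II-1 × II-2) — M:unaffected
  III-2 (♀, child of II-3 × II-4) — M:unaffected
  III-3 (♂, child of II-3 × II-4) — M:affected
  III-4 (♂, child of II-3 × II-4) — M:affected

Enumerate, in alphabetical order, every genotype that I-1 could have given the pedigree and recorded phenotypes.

M/I-1 ? ·: X^MX^M|X^MX^m
M/I-2 aff ·: X^mY
M/II-1 un I-1×I-2: X^MX^m
M/II-2 un ·: X^MY
M/II-3 ? I-1×I-2: X^MX^m|X^mX^m
M/II-4 un ·: X^MY
M/III-1 un II-1×II-2: X^MY
M/III-2 un II-3×II-4: X^MX^M|X^MX^m
M/III-3 aff II-3×II-4: X^mY
M/III-4 aff II-3×II-4: X^mY
⇒ M over [I-1,I-2,II-1,II-2,II-3,II-4,III-1,III-2,III-3,III-4]: 5 consistent

I-1 ∈ {X^MX^M, X^MX^m}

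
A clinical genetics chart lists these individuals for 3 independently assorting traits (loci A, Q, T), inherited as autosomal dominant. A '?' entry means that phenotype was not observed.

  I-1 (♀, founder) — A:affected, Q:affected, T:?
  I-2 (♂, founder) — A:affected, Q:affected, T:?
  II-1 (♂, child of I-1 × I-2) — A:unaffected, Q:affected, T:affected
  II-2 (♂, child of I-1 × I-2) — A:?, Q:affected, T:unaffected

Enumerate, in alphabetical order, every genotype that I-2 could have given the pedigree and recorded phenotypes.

I-2 ∈ {Aa QQ Tt, Aa QQ tt, Aa Qq Tt, Aa Qq tt}

A/I-1 aff ·: Aa
A/I-2 aff ·: Aa
A/II-1 un I-1×I-2: aa
A/II-2 ? I-1×I-2: aa|Aa|AA
⇒ A over [I-1,I-2,II-1,II-2]: 3 consistent
Q/I-1 aff ·: Qq|QQ
Q/I-2 aff ·: Qq|QQ
Q/II-1 aff I-1×I-2: Qq|QQ
Q/II-2 aff I-1×I-2: Qq|QQ
⇒ Q over [I-1,I-2,II-1,II-2]: 13 consistent
T/I-1 ? ·: tt|Tt
T/I-2 ? ·: tt|Tt
T/II-1 aff I-1×I-2: Tt|TT
T/II-2 un I-1×I-2: tt
⇒ T over [I-1,I-2,II-1,II-2]: 4 consistent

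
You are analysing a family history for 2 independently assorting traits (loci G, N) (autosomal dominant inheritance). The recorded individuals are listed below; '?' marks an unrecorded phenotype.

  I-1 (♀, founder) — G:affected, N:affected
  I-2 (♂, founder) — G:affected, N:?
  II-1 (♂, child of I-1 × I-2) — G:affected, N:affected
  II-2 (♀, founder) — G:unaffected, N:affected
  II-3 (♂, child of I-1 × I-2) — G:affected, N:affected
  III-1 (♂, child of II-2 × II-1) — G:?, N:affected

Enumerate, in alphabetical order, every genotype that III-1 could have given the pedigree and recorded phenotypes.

G/I-1 aff ·: Gg|GG
G/I-2 aff ·: Gg|GG
G/II-1 aff I-1×I-2: Gg|GG
G/II-2 un ·: gg
G/II-3 aff I-1×I-2: Gg|GG
G/III-1 ? II-2×II-1: gg|Gg
⇒ G over [I-1,I-2,II-1,II-2,II-3,III-1]: 19 consistent
N/I-1 aff ·: Nn|NN
N/I-2 ? ·: nn|Nn|NN
N/II-1 aff I-1×I-2: Nn|NN
N/II-2 aff ·: Nn|NN
N/II-3 aff I-1×I-2: Nn|NN
N/III-1 aff II-2×II-1: Nn|NN
⇒ N over [I-1,I-2,II-1,II-2,II-3,III-1]: 53 consistent

III-1 ∈ {Gg NN, Gg Nn, gg NN, gg Nn}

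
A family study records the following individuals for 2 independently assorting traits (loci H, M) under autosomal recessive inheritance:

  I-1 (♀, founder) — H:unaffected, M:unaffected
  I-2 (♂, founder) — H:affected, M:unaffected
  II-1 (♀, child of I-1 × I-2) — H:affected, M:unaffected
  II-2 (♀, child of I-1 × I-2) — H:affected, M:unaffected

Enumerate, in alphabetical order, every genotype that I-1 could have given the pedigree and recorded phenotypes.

H/I-1 un ·: Hh
H/I-2 aff ·: hh
H/II-1 aff I-1×I-2: hh
H/II-2 aff I-1×I-2: hh
⇒ H over [I-1,I-2,II-1,II-2]: 1 consistent
M/I-1 un ·: MM|Mm
M/I-2 un ·: MM|Mm
M/II-1 un I-1×I-2: MM|Mm
M/II-2 un I-1×I-2: MM|Mm
⇒ M over [I-1,I-2,II-1,II-2]: 13 consistent

I-1 ∈ {Hh MM, Hh Mm}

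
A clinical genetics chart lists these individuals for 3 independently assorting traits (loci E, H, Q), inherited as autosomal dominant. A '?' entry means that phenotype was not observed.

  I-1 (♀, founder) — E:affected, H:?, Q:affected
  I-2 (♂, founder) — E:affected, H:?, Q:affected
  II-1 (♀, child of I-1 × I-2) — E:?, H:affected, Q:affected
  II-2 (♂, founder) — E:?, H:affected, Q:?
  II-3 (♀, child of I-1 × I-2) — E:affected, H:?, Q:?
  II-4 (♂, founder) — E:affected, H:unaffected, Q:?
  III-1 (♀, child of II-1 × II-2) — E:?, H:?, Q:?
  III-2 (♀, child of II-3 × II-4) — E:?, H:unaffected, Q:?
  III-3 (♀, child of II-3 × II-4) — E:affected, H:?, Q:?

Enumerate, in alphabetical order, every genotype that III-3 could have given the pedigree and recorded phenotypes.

E/I-1 aff ·: Ee|EE
E/I-2 aff ·: Ee|EE
E/II-1 ? I-1×I-2: ee|Ee|EE
E/II-2 ? ·: ee|Ee|EE
E/II-3 aff I-1×I-2: Ee|EE
E/II-4 aff ·: Ee|EE
E/III-1 ? II-1×II-2: ee|Ee|EE
E/III-2 ? II-3×II-4: ee|Ee|EE
E/III-3 aff II-3×II-4: Ee|EE
⇒ E over [I-1,I-2,II-1,II-2,II-3,II-4,III-1,III-2,III-3]: 575 consistent
H/I-1 ? ·: hh|Hh|HH
H/I-2 ? ·: hh|Hh|HH
H/II-1 aff I-1×I-2: Hh|HH
H/II-2 aff ·: Hh|HH
H/II-3 ? I-1×I-2: hh|Hh
H/II-4 un ·: hh
H/III-1 ? II-1×II-2: hh|Hh|HH
H/III-2 un II-3×II-4: hh
H/III-3 ? II-3×II-4: hh|Hh
⇒ H over [I-1,I-2,II-1,II-2,II-3,II-4,III-1,III-2,III-3]: 106 consistent
Q/I-1 aff ·: Qq|QQ
Q/I-2 aff ·: Qq|QQ
Q/II-1 aff I-1×I-2: Qq|QQ
Q/II-2 ? ·: qq|Qq|QQ
Q/II-3 ? I-1×I-2: qq|Qq|QQ
Q/II-4 ? ·: qq|Qq|QQ
Q/III-1 ? II-1×II-2: qq|Qq|QQ
Q/III-2 ? II-3×II-4: qq|Qq|QQ
Q/III-3 ? II-3×II-4: qq|Qq|QQ
⇒ Q over [I-1,I-2,II-1,II-2,II-3,II-4,III-1,III-2,III-3]: 849 consistent

III-3 ∈ {EE Hh QQ, EE Hh Qq, EE Hh qq, EE hh QQ, EE hh Qq, EE hh qq, Ee Hh QQ, Ee Hh Qq, Ee Hh qq, Ee hh QQ, Ee hh Qq, Ee hh qq}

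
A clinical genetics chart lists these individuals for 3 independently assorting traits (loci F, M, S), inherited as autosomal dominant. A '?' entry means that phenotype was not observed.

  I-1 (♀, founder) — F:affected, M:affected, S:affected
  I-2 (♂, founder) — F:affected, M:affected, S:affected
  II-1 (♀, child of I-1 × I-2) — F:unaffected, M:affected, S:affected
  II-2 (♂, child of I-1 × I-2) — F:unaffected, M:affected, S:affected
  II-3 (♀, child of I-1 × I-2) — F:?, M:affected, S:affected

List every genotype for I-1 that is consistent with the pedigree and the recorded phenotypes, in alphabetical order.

F/I-1 aff ·: Ff
F/I-2 aff ·: Ff
F/II-1 un I-1×I-2: ff
F/II-2 un I-1×I-2: ff
F/II-3 ? I-1×I-2: ff|Ff|FF
⇒ F over [I-1,I-2,II-1,II-2,II-3]: 3 consistent
M/I-1 aff ·: Mm|MM
M/I-2 aff ·: Mm|MM
M/II-1 aff I-1×I-2: Mm|MM
M/II-2 aff I-1×I-2: Mm|MM
M/II-3 aff I-1×I-2: Mm|MM
⇒ M over [I-1,I-2,II-1,II-2,II-3]: 25 consistent
S/I-1 aff ·: Ss|SS
S/I-2 aff ·: Ss|SS
S/II-1 aff I-1×I-2: Ss|SS
S/II-2 aff I-1×I-2: Ss|SS
S/II-3 aff I-1×I-2: Ss|SS
⇒ S over [I-1,I-2,II-1,II-2,II-3]: 25 consistent

I-1 ∈ {Ff MM SS, Ff MM Ss, Ff Mm SS, Ff Mm Ss}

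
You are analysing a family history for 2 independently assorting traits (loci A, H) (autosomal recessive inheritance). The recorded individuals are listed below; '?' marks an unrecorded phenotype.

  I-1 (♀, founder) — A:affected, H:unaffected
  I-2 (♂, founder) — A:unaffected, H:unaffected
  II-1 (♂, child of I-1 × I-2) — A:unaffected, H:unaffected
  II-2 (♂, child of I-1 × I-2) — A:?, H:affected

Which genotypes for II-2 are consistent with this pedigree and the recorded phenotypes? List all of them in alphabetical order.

II-2 ∈ {Aa hh, aa hh}

A/I-1 aff ·: aa
A/I-2 un ·: AA|Aa
A/II-1 un I-1×I-2: Aa
A/II-2 ? I-1×I-2: Aa|aa
⇒ A over [I-1,I-2,II-1,II-2]: 3 consistent
H/I-1 un ·: Hh
H/I-2 un ·: Hh
H/II-1 un I-1×I-2: HH|Hh
H/II-2 aff I-1×I-2: hh
⇒ H over [I-1,I-2,II-1,II-2]: 2 consistent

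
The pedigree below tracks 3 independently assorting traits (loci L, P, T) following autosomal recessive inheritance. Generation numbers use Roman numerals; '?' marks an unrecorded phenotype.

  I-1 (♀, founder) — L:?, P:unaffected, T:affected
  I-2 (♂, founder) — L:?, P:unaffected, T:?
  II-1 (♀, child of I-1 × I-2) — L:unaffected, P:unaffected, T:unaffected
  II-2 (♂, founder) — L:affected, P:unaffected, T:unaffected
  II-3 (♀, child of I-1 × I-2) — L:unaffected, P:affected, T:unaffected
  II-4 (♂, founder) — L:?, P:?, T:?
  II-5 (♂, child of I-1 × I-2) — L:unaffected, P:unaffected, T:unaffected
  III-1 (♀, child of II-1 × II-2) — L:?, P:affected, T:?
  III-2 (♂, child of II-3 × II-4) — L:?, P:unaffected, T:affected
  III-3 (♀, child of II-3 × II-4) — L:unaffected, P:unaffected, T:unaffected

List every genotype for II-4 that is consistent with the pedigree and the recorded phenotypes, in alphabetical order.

L/I-1 ? ·: LL|Ll|ll
L/I-2 ? ·: LL|Ll|ll
L/II-1 un I-1×I-2: LL|Ll
L/II-2 aff ·: ll
L/II-3 un I-1×I-2: LL|Ll
L/II-4 ? ·: LL|Ll|ll
L/II-5 un I-1×I-2: LL|Ll
L/III-1 ? II-1×II-2: Ll|ll
L/III-2 ? II-3×II-4: LL|Ll|ll
L/III-3 un II-3×II-4: LL|Ll
⇒ L over [I-1,I-2,II-1,II-2,II-3,II-4,II-5,III-1,III-2,III-3]: 426 consistent
P/I-1 un ·: Pp
P/I-2 un ·: Pp
P/II-1 un I-1×I-2: Pp
P/II-2 un ·: Pp
P/II-3 aff I-1×I-2: pp
P/II-4 ? ·: PP|Pp
P/II-5 un I-1×I-2: PP|Pp
P/III-1 aff II-1×II-2: pp
P/III-2 un II-3×II-4: Pp
P/III-3 un II-3×II-4: Pp
⇒ P over [I-1,I-2,II-1,II-2,II-3,II-4,II-5,III-1,III-2,III-3]: 4 consistent
T/I-1 aff ·: tt
T/I-2 ? ·: TT|Tt
T/II-1 un I-1×I-2: Tt
T/II-2 un ·: TT|Tt
T/II-3 un I-1×I-2: Tt
T/II-4 ? ·: Tt|tt
T/II-5 un I-1×I-2: Tt
T/III-1 ? II-1×II-2: TT|Tt|tt
T/III-2 aff II-3×II-4: tt
T/III-3 un II-3×II-4: TT|Tt
⇒ T over [I-1,I-2,II-1,II-2,II-3,II-4,II-5,III-1,III-2,III-3]: 30 consistent

II-4 ∈ {LL PP Tt, LL PP tt, LL Pp Tt, LL Pp tt, Ll PP Tt, Ll PP tt, Ll Pp Tt, Ll Pp tt, ll PP Tt, ll PP tt, ll Pp Tt, ll Pp tt}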